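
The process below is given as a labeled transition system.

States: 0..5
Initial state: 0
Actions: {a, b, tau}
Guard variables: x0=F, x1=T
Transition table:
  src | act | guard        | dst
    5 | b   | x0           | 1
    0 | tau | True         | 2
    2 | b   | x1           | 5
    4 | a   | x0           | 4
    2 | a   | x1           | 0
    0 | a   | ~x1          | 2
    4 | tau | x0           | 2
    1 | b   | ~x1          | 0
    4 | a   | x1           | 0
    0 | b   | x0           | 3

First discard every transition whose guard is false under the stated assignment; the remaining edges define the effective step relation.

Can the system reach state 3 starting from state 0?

After dropping false guards: 4 live edges.
L0 = {0}
L1 = {2}  now seen {0,2}
L2 = {5}  now seen {0,2,5}
R = {0,2,5}

Answer: UNREACHABLE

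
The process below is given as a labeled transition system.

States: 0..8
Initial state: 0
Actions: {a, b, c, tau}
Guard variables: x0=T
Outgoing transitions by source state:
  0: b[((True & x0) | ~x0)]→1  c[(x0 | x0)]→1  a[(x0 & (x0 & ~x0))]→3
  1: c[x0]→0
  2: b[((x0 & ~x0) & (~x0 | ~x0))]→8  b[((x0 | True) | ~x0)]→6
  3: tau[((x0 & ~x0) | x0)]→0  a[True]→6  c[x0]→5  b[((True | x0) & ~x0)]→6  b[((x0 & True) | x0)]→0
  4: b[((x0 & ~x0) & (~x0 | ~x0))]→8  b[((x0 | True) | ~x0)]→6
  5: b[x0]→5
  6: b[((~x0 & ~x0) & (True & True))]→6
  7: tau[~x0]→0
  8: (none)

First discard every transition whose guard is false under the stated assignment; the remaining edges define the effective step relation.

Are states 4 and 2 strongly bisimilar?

Bisimulation quotient by refinement:
  P[0] = {{0,1,2,3,4,5,6,7,8}}
  P[1] = {{0},{1},{2,4,5},{3},{6,7,8}}
  P[2] = {{0},{1},{2,4},{3},{5},{6,7,8}}
Fixed point at round 3; 6 class(es).
class of 4: {2,4}; class of 2: {2,4}

Answer: BISIMILAR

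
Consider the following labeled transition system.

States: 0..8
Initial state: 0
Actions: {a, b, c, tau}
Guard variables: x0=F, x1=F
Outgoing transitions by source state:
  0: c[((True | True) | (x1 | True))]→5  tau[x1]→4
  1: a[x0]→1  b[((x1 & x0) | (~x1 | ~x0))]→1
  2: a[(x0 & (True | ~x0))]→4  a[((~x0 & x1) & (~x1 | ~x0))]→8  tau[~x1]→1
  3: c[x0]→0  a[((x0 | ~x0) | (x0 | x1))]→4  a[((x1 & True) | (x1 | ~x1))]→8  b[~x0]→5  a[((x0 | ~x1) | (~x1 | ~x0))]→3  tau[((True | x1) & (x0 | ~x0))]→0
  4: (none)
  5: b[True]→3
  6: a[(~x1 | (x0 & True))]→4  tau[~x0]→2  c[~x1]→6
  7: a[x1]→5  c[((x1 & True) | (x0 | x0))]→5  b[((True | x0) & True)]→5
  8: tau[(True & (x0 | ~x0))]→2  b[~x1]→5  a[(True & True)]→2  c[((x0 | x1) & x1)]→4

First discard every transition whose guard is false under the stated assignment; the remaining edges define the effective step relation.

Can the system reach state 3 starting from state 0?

Guard filter leaves 16 enabled edge(s).
depth 0: {0}
depth 1: {5}  now seen {0,5}
depth 2: {3}  now seen {0,3,5}
depth 3: {4,8}  now seen {0,3,4,5,8}
depth 4: {2}  now seen {0,2,3,4,5,8}
depth 5: {1}  now seen {0,1,2,3,4,5,8}
R = {0,1,2,3,4,5,8}
trace reaching 3: c·b

Answer: REACHABLE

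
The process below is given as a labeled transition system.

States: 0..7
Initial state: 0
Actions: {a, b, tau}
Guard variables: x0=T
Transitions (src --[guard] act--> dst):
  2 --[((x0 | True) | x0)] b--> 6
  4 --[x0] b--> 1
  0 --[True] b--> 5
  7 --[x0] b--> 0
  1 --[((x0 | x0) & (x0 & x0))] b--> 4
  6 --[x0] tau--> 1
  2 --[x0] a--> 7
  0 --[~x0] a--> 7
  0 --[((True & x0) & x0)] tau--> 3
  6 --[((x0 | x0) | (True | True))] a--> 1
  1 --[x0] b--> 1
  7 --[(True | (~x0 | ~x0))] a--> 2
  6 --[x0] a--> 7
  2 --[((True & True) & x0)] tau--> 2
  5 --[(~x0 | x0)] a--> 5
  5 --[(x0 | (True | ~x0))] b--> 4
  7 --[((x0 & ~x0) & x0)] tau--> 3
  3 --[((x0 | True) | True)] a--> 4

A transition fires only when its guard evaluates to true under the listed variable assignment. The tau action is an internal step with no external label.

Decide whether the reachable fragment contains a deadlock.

Reachable = {0,1,3,4,5}
  0: b→5  tau→3  [2 out]
  1: b→1  b→4  [2 out]
  3: a→4  [1 out]
  4: b→1  [1 out]
  5: a→5  b→4  [2 out]

Answer: DEADLOCK-FREE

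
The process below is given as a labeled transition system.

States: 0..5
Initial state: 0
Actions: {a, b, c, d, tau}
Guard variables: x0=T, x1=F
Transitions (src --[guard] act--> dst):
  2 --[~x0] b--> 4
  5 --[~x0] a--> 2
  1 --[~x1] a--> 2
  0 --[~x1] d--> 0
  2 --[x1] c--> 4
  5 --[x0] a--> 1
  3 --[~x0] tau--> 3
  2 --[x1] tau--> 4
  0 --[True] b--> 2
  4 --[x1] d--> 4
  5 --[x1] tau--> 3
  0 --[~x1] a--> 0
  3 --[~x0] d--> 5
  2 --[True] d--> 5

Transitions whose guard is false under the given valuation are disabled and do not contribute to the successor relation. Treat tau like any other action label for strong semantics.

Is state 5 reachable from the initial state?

Answer: REACHABLE

Analysis:
Guard filter leaves 6 enabled edge(s).
depth 0: {0}
depth 1: {2}  now seen {0,2}
depth 2: {5}  now seen {0,2,5}
depth 3: {1}  now seen {0,1,2,5}
Reach set: {0,1,2,5}
witness 5: b·d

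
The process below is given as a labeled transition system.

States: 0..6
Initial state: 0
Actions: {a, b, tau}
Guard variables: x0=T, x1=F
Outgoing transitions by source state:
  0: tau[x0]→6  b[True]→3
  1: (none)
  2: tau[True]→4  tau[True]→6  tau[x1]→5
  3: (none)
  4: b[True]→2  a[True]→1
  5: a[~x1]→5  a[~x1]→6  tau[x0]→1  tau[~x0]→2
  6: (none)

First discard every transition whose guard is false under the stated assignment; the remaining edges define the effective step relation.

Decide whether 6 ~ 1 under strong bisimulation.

Answer: BISIMILAR

Trace:
Refine partition for ~:
  P[0] = {{0,1,2,3,4,5,6}}
  P[1] = {{0},{1,3,6},{2},{4},{5}}
5 equivalence class(es) (converged in 2)
[6]={1,3,6}  [1]={1,3,6}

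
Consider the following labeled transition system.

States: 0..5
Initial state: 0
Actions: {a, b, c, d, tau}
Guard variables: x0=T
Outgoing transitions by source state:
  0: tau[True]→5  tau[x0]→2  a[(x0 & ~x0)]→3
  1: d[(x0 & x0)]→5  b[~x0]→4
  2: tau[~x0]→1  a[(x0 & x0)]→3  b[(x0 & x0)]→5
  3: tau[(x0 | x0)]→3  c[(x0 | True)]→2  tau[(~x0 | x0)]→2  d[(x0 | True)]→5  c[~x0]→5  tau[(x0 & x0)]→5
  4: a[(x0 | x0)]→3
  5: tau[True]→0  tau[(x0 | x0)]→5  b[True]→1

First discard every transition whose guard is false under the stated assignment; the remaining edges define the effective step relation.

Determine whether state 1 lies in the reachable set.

Answer: REACHABLE

Trace:
Guard filter leaves 14 enabled edge(s).
L0 = {0}
L1 = {2,5}  cumulative {0,2,5}
L2 = {1,3}  cumulative {0,1,2,3,5}
R = {0,1,2,3,5}
trace reaching 1: tau·b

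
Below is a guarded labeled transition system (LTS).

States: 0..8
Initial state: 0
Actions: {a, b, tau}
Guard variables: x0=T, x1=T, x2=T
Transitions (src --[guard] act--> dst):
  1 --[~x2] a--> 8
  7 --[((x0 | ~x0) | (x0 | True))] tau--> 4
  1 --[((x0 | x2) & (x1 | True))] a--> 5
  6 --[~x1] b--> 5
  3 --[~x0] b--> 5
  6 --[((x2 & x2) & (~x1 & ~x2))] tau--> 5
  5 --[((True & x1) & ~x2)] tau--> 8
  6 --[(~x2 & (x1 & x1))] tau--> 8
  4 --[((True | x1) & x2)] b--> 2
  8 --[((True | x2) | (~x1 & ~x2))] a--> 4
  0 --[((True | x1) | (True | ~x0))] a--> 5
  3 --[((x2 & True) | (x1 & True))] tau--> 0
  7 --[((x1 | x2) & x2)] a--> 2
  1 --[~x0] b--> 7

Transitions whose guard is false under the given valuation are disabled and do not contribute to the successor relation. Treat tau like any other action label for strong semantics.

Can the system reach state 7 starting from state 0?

Answer: UNREACHABLE

Working:
Guard filter leaves 7 enabled edge(s).
Layer 0: {0}
Layer 1: {5}  now seen {0,5}
Reachable = {0,5}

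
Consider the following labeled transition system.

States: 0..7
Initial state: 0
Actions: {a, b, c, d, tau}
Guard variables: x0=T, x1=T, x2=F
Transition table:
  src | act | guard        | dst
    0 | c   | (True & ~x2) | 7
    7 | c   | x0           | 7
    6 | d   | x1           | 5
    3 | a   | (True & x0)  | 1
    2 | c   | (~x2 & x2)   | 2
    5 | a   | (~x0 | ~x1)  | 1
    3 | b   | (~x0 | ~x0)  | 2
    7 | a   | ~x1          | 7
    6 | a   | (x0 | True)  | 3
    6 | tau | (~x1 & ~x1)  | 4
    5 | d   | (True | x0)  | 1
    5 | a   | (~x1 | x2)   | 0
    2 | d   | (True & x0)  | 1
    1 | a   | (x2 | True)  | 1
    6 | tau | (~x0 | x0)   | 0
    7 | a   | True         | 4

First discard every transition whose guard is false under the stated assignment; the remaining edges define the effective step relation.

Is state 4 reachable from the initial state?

Answer: REACHABLE

Working:
Guard filter leaves 10 enabled edge(s).
L0 = {0}
L1 = {7}  cumulative {0,7}
L2 = {4}  cumulative {0,4,7}
R = {0,4,7}
trace reaching 4: c·a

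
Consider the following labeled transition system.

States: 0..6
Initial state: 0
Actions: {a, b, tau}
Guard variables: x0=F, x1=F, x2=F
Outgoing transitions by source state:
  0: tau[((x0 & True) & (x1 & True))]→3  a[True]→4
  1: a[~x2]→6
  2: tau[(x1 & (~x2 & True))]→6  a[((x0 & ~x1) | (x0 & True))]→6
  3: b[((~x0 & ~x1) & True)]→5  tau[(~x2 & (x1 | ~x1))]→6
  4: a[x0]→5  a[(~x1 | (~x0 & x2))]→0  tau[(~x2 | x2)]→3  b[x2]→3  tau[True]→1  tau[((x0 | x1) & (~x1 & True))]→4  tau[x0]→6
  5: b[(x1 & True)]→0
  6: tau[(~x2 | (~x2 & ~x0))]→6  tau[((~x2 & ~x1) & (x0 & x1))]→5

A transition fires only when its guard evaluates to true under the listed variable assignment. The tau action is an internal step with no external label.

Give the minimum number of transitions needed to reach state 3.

Layered search for 3:
  L0 = {0}
  L1 = {4}
  L2 = {1,3}
depth(3)=2, e.g. a·tau

Answer: 2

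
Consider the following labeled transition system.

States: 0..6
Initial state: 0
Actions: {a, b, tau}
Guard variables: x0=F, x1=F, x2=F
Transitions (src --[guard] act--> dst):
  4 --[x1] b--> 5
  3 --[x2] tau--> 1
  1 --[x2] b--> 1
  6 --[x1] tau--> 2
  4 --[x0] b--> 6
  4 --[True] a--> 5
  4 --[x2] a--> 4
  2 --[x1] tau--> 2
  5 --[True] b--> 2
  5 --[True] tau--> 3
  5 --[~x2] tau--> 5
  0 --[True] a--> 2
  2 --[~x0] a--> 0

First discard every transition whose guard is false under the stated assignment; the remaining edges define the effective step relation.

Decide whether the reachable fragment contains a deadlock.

Reach set: {0,2}
  0: a→2  [deg 1]
  2: a→0  [deg 1]

Answer: DEADLOCK-FREE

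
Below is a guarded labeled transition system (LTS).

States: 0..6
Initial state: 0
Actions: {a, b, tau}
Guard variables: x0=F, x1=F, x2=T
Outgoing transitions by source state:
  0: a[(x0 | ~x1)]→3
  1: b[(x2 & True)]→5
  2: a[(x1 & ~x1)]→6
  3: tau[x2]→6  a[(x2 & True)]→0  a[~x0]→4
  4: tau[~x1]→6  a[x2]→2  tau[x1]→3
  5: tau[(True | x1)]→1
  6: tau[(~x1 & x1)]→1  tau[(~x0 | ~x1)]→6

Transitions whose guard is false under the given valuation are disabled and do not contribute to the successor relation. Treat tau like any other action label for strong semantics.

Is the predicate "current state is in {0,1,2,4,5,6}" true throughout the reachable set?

Inv-set: {0,1,2,4,5,6}
Reach set: {0,2,3,4,6}
  0: ok
  2: ok
  3: VIOLATES
  4: ok
  6: ok
reach 3 via a — violates

Answer: INVARIANT VIOLATED at state 3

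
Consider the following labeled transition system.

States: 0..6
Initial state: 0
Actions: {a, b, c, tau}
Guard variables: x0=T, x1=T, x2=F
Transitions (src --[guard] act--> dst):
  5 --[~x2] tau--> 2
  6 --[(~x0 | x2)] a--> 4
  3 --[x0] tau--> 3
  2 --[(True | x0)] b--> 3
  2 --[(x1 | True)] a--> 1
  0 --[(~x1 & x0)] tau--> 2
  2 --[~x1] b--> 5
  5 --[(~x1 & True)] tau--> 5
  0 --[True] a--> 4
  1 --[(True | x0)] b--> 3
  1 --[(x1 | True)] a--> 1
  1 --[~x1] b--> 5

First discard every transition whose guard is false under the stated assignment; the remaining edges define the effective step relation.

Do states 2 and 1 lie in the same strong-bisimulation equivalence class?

Answer: BISIMILAR

Working:
Compute ~ classes (split until stable):
  π0 = {{0,1,2,3,4,5,6}}
  π1 = {{0},{1,2},{3,5},{4,6}}
  π2 = {{0},{1,2},{3},{4,6},{5}}
Fixed point at round 3; 5 class(es).
[2]={1,2}  [1]={1,2}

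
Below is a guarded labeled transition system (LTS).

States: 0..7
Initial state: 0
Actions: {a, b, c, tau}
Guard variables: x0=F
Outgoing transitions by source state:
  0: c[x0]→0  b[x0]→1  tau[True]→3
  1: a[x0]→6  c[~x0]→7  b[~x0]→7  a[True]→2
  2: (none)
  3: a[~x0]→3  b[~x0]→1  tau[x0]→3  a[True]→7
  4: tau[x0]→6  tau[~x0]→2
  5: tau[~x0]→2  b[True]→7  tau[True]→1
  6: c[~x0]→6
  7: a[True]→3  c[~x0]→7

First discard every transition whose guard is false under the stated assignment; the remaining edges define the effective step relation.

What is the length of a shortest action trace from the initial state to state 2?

Breadth-first toward 2:
  L0 = {0}
  L1 = {3}
  L2 = {1,7}
  L3 = {2}
depth(2)=3, e.g. tau·b·a

Answer: 3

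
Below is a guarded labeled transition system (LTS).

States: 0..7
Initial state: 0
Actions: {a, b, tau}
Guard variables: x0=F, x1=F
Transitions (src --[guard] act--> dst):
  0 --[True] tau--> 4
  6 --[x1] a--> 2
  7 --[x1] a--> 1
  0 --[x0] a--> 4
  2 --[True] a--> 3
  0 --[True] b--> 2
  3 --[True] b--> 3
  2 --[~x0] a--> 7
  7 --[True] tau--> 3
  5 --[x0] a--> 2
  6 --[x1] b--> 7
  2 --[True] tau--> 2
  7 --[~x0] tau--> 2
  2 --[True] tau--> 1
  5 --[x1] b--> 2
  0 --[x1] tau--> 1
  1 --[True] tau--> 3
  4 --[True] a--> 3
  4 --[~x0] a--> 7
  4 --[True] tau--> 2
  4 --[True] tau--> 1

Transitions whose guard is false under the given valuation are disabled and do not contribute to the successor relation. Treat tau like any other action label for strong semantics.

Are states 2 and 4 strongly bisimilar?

Answer: BISIMILAR

Working:
Compute ~ classes (split until stable):
  round 0: {{0,1,2,3,4,5,6,7}}
  round 1: {{0},{1,7},{2,4},{3},{5,6}}
  round 2: {{0},{1},{2,4},{3},{5,6},{7}}
6 equivalence class(es) (converged in 3)
2∈{2,4}, 4∈{2,4}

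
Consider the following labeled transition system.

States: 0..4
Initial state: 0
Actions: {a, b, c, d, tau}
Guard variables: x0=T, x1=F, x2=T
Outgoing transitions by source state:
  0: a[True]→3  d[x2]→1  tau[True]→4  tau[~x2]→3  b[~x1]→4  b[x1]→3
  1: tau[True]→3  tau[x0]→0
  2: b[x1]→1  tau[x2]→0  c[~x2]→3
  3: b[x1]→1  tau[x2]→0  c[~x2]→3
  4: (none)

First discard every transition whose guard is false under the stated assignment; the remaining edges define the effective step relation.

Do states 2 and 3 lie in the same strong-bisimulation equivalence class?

Compute ~ classes (split until stable):
  π0 = {{0,1,2,3,4}}
  π1 = {{0},{1,2,3},{4}}
  π2 = {{0},{1},{2,3},{4}}
4 equivalence class(es) (converged in 3)
[2]={2,3}  [3]={2,3}

Answer: BISIMILAR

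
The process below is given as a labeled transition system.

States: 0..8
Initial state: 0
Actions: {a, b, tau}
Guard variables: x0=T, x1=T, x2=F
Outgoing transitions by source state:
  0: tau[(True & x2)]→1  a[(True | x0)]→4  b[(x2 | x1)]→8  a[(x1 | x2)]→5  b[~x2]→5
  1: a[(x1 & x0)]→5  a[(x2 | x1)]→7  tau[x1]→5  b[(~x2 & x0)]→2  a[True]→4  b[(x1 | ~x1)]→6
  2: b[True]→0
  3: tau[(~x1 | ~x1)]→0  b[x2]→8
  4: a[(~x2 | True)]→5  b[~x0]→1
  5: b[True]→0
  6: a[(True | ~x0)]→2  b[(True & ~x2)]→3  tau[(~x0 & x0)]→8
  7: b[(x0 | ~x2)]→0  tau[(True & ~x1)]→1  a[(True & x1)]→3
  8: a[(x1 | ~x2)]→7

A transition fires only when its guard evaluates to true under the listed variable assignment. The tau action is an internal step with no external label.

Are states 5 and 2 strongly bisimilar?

Answer: BISIMILAR

Working:
Compute ~ classes (split until stable):
  P[0] = {{0,1,2,3,4,5,6,7,8}}
  P[1] = {{0,6,7},{1},{2,5},{3},{4,8}}
  P[2] = {{0},{1},{2,5},{3},{4},{6},{7},{8}}
stable after 3 split(s): 8 block(s)
class of 5: {2,5}; class of 2: {2,5}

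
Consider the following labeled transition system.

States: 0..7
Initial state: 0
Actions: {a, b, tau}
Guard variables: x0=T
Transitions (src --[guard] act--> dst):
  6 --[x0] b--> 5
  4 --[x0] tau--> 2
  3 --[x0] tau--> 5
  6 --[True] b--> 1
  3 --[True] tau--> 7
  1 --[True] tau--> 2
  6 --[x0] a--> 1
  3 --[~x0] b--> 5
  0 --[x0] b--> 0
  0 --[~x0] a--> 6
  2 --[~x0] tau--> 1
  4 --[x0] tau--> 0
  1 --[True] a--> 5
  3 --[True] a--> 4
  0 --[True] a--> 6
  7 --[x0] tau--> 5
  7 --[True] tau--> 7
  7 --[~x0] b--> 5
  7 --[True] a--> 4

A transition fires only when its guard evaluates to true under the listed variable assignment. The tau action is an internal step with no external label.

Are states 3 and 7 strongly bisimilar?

Answer: BISIMILAR

Trace:
Compute ~ classes (split until stable):
  P[0] = {{0,1,2,3,4,5,6,7}}
  P[1] = {{0,6},{1,3,7},{2,5},{4}}
  P[2] = {{0},{1},{2,5},{3,7},{4},{6}}
Fixed point at round 3; 6 class(es).
class of 3: {3,7}; class of 7: {3,7}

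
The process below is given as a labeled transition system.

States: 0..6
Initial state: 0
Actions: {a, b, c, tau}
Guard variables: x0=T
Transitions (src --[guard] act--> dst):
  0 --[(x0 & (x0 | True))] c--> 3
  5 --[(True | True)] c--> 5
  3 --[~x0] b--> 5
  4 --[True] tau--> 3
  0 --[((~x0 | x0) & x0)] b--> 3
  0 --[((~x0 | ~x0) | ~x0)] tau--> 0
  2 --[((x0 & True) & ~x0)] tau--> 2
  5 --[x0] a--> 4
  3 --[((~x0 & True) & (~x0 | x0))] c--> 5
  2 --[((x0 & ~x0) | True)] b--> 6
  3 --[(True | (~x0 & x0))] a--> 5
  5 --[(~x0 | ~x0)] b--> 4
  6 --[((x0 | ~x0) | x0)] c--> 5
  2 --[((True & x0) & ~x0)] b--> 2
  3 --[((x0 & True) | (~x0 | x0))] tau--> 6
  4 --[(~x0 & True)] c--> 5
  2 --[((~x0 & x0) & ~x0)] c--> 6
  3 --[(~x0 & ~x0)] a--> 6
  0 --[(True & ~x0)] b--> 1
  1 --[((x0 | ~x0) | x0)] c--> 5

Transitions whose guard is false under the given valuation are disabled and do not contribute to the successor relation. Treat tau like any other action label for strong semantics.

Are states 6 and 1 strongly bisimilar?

Answer: BISIMILAR

Analysis:
Compute ~ classes (split until stable):
  π0 = {{0,1,2,3,4,5,6}}
  π1 = {{0},{1,6},{2},{3},{4},{5}}
stable after 2 split(s): 6 block(s)
6∈{1,6}, 1∈{1,6}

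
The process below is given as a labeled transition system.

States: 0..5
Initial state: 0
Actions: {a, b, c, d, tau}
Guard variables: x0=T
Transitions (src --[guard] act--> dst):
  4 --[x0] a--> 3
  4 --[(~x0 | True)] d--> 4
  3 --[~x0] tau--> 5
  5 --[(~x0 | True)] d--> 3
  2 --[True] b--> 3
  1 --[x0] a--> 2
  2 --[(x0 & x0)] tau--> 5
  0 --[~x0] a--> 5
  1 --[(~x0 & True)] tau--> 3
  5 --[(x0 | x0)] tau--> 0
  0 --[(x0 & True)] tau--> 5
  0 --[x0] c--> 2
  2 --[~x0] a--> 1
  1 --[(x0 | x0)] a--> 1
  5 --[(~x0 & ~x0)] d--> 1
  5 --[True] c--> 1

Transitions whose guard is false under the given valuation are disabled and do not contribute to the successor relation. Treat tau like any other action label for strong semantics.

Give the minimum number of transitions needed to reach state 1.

Answer: 2

Trace:
Breadth-first toward 1:
  L0 = {0}
  L1 = {2,5}
  L2 = {1,3}
first hit 1 at d=2 via tau·c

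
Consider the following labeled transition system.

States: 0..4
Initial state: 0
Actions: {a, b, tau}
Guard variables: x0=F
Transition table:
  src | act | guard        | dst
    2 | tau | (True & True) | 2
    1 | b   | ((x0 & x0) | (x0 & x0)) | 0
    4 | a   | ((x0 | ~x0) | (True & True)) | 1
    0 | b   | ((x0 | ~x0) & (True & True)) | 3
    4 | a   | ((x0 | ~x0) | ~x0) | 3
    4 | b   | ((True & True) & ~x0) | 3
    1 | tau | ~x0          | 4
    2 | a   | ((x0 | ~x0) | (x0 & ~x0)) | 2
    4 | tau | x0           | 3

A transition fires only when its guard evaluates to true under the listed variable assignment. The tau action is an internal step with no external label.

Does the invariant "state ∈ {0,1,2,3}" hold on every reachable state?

Answer: INVARIANT HOLDS

Trace:
Inv-set: {0,1,2,3}
Reachable = {0,3}
  0: ✓
  3: ✓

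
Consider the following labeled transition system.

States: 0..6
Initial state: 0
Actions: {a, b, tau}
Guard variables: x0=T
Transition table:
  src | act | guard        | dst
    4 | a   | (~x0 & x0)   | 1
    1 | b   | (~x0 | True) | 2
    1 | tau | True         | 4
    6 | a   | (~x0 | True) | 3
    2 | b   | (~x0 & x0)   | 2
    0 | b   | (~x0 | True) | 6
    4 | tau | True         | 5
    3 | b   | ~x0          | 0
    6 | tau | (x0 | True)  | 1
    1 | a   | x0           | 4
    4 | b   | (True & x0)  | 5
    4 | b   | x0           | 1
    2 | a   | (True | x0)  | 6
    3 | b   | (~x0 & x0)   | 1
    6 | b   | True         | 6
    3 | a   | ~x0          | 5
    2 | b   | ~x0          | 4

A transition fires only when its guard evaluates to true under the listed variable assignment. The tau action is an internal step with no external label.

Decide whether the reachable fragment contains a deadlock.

Reach set: {0,1,2,3,4,5,6}
  0: b→6  [deg 1]
  1: a→4  b→2  tau→4  [deg 3]
  2: a→6  [deg 1]
  3: ∅  [STUCK]
  4: b→1  b→5  tau→5  [deg 3]
  5: ∅  [STUCK]
  6: a→3  b→6  tau→1  [deg 3]
witness 3: b·a

Answer: DEADLOCK at state 3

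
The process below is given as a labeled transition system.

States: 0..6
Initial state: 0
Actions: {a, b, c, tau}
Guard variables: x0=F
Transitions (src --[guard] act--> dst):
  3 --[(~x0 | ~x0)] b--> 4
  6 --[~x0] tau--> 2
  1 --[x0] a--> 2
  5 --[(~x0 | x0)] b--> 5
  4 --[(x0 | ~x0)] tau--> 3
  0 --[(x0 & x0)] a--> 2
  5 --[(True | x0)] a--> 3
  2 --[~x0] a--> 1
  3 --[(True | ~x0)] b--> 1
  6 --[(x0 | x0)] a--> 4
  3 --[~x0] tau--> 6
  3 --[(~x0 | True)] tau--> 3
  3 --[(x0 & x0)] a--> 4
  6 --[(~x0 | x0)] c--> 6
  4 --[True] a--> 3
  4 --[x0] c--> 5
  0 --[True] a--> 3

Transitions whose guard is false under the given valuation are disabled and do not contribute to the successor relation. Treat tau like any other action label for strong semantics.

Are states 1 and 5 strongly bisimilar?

Bisimulation quotient by refinement:
  P[0] = {{0,1,2,3,4,5,6}}
  P[1] = {{0,2},{1},{3},{4},{5},{6}}
  P[2] = {{0},{1},{2},{3},{4},{5},{6}}
7 equivalence class(es) (converged in 3)
1∈{1}, 5∈{5}

Answer: NOT BISIMILAR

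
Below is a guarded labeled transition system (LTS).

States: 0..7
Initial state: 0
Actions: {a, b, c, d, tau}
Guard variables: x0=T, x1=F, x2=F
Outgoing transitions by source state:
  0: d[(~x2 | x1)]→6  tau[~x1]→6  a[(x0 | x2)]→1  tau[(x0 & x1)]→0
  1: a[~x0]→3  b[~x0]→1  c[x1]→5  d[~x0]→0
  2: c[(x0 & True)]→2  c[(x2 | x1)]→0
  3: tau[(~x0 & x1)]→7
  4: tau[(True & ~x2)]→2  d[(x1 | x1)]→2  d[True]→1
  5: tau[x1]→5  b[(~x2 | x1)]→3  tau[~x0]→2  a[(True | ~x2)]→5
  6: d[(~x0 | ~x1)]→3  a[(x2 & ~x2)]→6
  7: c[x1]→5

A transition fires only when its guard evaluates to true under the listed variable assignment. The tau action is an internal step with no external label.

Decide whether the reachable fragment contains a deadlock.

Answer: DEADLOCK at state 1

Trace:
Reachable = {0,1,3,6}
  0: a→1  d→6  tau→6  [3 exit(s)]
  1: ∅  [STUCK]
  3: ∅  [STUCK]
  6: d→3  [1 exit(s)]
Path to 1: a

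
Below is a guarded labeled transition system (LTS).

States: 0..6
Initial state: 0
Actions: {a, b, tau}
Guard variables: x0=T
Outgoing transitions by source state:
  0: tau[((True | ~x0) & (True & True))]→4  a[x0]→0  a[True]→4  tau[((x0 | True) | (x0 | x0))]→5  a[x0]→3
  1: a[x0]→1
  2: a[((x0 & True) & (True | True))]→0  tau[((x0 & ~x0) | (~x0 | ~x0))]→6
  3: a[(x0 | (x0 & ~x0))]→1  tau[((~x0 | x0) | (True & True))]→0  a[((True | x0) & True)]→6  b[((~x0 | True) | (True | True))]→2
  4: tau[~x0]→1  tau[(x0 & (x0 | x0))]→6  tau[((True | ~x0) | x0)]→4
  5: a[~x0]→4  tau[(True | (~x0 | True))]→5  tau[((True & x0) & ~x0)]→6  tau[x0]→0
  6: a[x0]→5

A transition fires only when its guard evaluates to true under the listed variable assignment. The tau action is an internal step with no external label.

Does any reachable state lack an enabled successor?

Answer: DEADLOCK-FREE

Analysis:
Reachable = {0,1,2,3,4,5,6}
  0: a→0  a→3  a→4  tau→4  tau→5  [5 exit(s)]
  1: a→1  [1 exit(s)]
  2: a→0  [1 exit(s)]
  3: a→1  a→6  b→2  tau→0  [4 exit(s)]
  4: tau→4  tau→6  [2 exit(s)]
  5: tau→0  tau→5  [2 exit(s)]
  6: a→5  [1 exit(s)]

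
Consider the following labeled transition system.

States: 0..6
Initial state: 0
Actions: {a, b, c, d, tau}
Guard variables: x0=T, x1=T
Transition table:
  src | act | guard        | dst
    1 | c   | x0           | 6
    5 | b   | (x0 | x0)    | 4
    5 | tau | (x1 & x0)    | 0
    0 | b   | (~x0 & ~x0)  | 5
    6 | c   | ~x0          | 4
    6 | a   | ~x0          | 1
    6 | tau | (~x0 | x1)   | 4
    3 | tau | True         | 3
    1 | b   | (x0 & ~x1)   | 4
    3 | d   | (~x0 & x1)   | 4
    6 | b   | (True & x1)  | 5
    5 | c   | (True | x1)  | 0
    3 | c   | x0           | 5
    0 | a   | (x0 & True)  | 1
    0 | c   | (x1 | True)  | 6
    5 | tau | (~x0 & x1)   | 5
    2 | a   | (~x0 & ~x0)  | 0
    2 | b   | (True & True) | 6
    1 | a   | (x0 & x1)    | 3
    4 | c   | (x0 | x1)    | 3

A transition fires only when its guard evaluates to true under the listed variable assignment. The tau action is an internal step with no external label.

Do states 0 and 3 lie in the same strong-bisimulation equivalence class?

Compute ~ classes (split until stable):
  P[0] = {{0,1,2,3,4,5,6}}
  P[1] = {{0,1},{2},{3},{4},{5},{6}}
  P[2] = {{0},{1},{2},{3},{4},{5},{6}}
stable after 3 split(s): 7 block(s)
class of 0: {0}; class of 3: {3}

Answer: NOT BISIMILAR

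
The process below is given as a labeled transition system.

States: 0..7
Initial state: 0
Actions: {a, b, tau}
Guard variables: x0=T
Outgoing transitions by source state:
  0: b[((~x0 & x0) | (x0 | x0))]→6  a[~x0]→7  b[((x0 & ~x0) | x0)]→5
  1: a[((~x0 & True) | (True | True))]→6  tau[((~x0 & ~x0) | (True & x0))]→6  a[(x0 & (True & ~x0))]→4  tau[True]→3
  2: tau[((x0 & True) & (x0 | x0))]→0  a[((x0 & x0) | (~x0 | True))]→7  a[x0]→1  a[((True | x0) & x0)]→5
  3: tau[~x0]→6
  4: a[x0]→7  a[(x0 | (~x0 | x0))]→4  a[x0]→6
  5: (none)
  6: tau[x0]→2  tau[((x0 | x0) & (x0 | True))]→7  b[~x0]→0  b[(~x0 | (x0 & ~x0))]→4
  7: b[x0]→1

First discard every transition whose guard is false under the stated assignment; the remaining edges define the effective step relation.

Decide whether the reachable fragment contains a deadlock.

Reach set: {0,1,2,3,5,6,7}
  0: b→5  b→6  [2 out]
  1: a→6  tau→3  tau→6  [3 out]
  2: a→1  a→5  a→7  tau→0  [4 out]
  3: ∅  [no exit]
  5: ∅  [no exit]
  6: tau→2  tau→7  [2 out]
  7: b→1  [1 out]
Path to 3: b·tau·a·tau

Answer: DEADLOCK at state 3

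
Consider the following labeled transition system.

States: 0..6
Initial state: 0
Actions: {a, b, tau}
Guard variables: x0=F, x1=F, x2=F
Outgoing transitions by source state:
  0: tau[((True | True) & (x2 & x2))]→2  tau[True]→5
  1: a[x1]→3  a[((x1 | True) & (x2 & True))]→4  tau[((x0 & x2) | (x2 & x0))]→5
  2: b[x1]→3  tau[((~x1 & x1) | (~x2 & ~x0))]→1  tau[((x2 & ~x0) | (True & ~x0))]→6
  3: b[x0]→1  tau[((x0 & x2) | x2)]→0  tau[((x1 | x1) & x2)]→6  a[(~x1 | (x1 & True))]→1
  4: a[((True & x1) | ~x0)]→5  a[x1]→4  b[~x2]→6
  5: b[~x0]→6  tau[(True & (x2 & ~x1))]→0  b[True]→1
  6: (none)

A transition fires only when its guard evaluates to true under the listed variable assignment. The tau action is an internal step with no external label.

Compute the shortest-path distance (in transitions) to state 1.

Breadth-first toward 1:
  Layer 0: {0}
  Layer 1: {5}
  Layer 2: {1,6}
depth(1)=2, e.g. tau·b

Answer: 2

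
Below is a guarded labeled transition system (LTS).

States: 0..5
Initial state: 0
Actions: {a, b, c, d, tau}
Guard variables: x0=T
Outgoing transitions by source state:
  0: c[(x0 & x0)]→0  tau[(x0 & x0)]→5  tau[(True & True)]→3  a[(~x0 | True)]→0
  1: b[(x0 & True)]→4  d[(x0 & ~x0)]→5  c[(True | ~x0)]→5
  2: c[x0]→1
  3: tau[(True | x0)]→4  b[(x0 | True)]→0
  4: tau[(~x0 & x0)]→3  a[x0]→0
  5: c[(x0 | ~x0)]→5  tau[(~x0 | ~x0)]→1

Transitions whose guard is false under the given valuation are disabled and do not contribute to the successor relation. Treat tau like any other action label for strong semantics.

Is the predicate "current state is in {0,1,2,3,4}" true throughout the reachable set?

Safe = {0,1,2,3,4}
Reachable = {0,3,4,5}
  0: ✓
  3: ✓
  4: ✓
  5: outside
counterexample path to 5: tau

Answer: INVARIANT VIOLATED at state 5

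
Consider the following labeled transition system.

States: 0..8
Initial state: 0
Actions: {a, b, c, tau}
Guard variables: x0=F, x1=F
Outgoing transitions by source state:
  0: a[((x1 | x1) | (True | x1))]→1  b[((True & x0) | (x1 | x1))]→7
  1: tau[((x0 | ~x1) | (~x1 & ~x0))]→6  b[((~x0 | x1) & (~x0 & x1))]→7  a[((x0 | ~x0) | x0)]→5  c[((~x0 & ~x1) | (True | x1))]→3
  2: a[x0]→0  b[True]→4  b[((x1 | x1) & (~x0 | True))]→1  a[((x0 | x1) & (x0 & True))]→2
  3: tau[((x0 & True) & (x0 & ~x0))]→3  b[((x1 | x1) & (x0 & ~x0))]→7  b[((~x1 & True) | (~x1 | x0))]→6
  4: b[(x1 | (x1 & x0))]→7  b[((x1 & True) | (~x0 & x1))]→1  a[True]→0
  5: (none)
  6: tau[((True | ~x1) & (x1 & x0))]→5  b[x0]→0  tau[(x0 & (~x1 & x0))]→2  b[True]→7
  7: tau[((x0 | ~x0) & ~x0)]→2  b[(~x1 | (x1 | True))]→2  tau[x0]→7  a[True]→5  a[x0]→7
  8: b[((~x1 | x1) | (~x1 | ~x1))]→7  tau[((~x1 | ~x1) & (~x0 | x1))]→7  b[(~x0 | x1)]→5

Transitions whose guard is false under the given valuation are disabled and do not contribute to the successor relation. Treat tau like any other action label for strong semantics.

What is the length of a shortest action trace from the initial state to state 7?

Answer: 3

Working:
Breadth-first toward 7:
  depth 0: {0}
  depth 1: {1}
  depth 2: {3,5,6}
  depth 3: {7}
7 enters at depth 3; path a·tau·b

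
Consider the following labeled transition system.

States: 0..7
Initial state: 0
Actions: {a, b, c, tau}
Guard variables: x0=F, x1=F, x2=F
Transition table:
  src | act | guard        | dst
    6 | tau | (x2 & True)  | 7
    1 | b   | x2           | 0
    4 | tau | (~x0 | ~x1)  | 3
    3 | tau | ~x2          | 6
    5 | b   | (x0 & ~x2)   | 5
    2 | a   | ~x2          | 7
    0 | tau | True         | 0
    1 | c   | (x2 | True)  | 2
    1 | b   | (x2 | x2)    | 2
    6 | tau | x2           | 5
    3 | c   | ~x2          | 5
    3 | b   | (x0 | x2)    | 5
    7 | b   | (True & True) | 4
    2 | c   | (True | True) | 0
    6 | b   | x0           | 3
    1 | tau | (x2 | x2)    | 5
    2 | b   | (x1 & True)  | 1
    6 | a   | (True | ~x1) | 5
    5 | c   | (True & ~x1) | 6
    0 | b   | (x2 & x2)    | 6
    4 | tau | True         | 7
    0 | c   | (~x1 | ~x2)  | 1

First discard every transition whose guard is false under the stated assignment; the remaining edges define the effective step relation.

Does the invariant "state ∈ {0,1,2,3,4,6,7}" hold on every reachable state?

Safe = {0,1,2,3,4,6,7}
R = {0,1,2,3,4,5,6,7}
  0: ✓
  1: ✓
  2: ✓
  3: ✓
  4: ✓
  5: ✗ unsafe
  6: ✓
  7: ✓
witness against invariant: c·c·a·b·tau·c → 5

Answer: INVARIANT VIOLATED at state 5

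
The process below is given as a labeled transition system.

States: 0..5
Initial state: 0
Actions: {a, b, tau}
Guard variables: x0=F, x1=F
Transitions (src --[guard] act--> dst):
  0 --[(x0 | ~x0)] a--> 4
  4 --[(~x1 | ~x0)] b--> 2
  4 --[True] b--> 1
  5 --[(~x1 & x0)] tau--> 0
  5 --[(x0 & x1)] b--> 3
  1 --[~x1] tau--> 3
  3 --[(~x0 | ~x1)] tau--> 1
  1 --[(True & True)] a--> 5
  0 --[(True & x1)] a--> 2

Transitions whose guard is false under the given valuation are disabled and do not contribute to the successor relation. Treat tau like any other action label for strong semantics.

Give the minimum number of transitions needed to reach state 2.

Answer: 2

Trace:
BFS to 2:
  L0 = {0}
  L1 = {4}
  L2 = {1,2}
2 enters at depth 2; path a·b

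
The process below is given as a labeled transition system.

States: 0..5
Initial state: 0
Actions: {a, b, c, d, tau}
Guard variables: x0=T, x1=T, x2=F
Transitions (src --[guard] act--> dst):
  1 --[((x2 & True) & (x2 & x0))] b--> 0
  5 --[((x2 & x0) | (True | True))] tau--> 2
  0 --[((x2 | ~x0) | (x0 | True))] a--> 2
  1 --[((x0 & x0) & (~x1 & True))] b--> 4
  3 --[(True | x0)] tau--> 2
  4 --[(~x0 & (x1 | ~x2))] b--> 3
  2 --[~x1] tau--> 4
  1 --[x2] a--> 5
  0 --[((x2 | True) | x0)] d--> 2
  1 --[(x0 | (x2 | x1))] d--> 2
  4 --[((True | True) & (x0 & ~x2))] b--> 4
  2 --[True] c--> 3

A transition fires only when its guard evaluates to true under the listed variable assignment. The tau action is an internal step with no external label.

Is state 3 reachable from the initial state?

Answer: REACHABLE

Working:
7 transition(s) survive guard evaluation.
depth 0: {0}
depth 1: {2}  cumulative {0,2}
depth 2: {3}  cumulative {0,2,3}
Reach set: {0,2,3}
Path to 3: a·c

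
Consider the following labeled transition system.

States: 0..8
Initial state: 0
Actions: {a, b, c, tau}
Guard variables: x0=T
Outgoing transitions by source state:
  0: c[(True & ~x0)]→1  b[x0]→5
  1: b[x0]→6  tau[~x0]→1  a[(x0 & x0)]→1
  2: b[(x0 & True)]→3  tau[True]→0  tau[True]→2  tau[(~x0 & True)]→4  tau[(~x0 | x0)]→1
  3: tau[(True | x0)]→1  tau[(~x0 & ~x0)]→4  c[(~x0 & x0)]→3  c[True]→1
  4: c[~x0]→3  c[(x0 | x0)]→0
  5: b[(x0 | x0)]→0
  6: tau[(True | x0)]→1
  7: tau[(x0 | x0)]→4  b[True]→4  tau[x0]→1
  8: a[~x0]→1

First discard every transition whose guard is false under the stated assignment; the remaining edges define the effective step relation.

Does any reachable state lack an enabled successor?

Reach set: {0,5}
  0: b→5  [1 exit(s)]
  5: b→0  [1 exit(s)]

Answer: DEADLOCK-FREE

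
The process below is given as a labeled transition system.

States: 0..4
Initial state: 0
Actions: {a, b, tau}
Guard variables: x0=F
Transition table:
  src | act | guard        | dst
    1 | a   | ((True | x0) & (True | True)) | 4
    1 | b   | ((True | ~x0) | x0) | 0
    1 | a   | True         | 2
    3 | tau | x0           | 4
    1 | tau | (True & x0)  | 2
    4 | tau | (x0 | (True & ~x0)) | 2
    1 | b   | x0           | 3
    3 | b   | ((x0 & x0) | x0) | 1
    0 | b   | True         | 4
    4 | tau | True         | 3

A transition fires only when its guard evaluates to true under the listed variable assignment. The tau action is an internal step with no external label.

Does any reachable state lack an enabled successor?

Answer: DEADLOCK at state 2

Analysis:
Reach set: {0,2,3,4}
  0: b→4  [1 exit(s)]
  2: ∅  [STUCK]
  3: ∅  [STUCK]
  4: tau→2  tau→3  [2 exit(s)]
trace reaching 2: b·tau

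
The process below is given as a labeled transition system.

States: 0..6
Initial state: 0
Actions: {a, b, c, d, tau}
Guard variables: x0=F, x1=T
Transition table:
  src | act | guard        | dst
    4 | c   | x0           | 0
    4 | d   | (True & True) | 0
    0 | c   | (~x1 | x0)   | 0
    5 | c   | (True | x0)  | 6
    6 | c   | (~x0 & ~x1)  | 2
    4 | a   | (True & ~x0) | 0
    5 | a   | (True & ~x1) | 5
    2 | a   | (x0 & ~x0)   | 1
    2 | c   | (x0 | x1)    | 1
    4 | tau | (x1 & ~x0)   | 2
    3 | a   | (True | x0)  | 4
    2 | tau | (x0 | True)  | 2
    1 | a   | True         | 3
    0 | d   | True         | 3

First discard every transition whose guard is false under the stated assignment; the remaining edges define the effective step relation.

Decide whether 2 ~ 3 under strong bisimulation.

Answer: NOT BISIMILAR

Working:
Refine partition for ~:
  round 0: {{0,1,2,3,4,5,6}}
  round 1: {{0},{1,3},{2},{4},{5},{6}}
  round 2: {{0},{1},{2},{3},{4},{5},{6}}
stable after 3 split(s): 7 block(s)
2∈{2}, 3∈{3}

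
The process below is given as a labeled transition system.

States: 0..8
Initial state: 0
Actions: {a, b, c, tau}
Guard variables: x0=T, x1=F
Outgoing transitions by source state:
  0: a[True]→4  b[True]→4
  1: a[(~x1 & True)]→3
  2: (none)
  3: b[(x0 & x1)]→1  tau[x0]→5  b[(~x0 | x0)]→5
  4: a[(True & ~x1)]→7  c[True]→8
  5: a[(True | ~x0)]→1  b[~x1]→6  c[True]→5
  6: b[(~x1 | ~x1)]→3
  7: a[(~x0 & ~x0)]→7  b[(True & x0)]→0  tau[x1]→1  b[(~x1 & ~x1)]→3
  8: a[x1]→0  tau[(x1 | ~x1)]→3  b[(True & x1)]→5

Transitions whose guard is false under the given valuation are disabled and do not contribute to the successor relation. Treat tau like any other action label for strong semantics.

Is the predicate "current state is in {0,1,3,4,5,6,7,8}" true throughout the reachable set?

Safe = {0,1,3,4,5,6,7,8}
R = {0,1,3,4,5,6,7,8}
  0: ok
  1: ok
  3: ok
  4: ok
  5: ok
  6: ok
  7: ok
  8: ok

Answer: INVARIANT HOLDS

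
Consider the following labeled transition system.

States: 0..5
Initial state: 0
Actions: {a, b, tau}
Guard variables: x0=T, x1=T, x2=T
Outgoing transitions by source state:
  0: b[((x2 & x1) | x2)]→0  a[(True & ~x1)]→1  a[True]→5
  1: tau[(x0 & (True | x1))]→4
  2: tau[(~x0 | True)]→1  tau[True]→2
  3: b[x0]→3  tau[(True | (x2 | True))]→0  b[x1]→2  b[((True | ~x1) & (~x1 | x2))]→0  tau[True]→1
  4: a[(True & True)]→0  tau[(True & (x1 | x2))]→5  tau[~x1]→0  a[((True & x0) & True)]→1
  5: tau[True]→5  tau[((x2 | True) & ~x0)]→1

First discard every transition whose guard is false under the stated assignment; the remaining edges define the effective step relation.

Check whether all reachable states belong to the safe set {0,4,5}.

Answer: INVARIANT HOLDS

Analysis:
Allowed set {0,4,5}
Reachable = {0,5}
  0: ok
  5: ok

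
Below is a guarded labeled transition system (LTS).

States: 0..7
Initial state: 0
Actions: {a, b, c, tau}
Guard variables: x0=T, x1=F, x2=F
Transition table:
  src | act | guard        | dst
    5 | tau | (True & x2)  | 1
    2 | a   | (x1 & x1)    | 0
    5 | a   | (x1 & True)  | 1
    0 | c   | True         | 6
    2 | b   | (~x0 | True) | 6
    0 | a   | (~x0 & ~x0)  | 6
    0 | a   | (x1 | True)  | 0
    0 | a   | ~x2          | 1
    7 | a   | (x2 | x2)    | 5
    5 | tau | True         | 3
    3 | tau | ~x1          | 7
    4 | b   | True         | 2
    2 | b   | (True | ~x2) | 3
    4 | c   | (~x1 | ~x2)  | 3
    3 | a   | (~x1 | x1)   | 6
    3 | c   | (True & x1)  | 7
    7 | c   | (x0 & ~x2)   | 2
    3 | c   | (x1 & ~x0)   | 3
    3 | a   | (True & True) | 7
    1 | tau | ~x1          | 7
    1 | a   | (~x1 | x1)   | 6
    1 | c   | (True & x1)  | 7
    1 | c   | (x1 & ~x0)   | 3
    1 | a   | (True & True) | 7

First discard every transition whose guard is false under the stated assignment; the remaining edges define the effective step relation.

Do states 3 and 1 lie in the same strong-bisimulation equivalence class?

Refine partition for ~:
  P[0] = {{0,1,2,3,4,5,6,7}}
  P[1] = {{0},{1,3},{2},{4},{5},{6},{7}}
Fixed point at round 2; 7 class(es).
3∈{1,3}, 1∈{1,3}

Answer: BISIMILAR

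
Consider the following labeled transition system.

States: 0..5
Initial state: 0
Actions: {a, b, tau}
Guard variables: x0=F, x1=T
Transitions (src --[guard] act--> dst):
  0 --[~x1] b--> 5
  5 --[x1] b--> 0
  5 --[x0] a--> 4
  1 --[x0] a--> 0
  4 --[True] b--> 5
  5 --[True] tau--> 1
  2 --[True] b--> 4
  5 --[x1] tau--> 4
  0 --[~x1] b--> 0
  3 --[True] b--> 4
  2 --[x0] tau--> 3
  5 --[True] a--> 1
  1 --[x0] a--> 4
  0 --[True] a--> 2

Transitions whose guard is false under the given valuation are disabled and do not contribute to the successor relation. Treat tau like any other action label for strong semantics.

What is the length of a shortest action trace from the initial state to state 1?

Answer: 4

Analysis:
Layered search for 1:
  L0 = {0}
  L1 = {2}
  L2 = {4}
  L3 = {5}
  L4 = {1}
first hit 1 at d=4 via a·b·b·a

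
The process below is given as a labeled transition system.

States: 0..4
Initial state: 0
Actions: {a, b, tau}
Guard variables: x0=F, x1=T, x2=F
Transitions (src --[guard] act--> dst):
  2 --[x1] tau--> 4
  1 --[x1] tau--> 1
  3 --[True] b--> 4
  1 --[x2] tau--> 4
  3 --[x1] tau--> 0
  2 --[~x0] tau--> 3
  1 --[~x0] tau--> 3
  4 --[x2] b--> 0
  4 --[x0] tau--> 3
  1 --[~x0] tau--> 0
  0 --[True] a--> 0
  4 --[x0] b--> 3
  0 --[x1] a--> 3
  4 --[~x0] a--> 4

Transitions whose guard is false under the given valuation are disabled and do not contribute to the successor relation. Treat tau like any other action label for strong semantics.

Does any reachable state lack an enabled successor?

Reach set: {0,3,4}
  0: a→0  a→3  [2 exit(s)]
  3: b→4  tau→0  [2 exit(s)]
  4: a→4  [1 exit(s)]

Answer: DEADLOCK-FREE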